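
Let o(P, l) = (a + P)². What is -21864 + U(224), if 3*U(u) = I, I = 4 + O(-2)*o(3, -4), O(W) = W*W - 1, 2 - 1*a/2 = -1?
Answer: -65345/3 ≈ -21782.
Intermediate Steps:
a = 6 (a = 4 - 2*(-1) = 4 + 2 = 6)
o(P, l) = (6 + P)²
O(W) = -1 + W² (O(W) = W² - 1 = -1 + W²)
I = 247 (I = 4 + (-1 + (-2)²)*(6 + 3)² = 4 + (-1 + 4)*9² = 4 + 3*81 = 4 + 243 = 247)
U(u) = 247/3 (U(u) = (⅓)*247 = 247/3)
-21864 + U(224) = -21864 + 247/3 = -65345/3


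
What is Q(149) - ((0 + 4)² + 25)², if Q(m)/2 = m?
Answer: -1383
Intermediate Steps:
Q(m) = 2*m
Q(149) - ((0 + 4)² + 25)² = 2*149 - ((0 + 4)² + 25)² = 298 - (4² + 25)² = 298 - (16 + 25)² = 298 - 1*41² = 298 - 1*1681 = 298 - 1681 = -1383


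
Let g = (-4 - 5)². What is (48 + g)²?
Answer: 16641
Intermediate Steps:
g = 81 (g = (-9)² = 81)
(48 + g)² = (48 + 81)² = 129² = 16641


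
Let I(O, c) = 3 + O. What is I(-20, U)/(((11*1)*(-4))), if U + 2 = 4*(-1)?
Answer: 17/44 ≈ 0.38636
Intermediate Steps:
U = -6 (U = -2 + 4*(-1) = -2 - 4 = -6)
I(-20, U)/(((11*1)*(-4))) = (3 - 20)/(((11*1)*(-4))) = -17/(11*(-4)) = -17/(-44) = -17*(-1/44) = 17/44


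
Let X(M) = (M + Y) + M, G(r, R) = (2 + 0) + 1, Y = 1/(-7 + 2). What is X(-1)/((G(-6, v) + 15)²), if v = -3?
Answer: -11/1620 ≈ -0.0067901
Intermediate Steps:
Y = -⅕ (Y = 1/(-5) = -⅕ ≈ -0.20000)
G(r, R) = 3 (G(r, R) = 2 + 1 = 3)
X(M) = -⅕ + 2*M (X(M) = (M - ⅕) + M = (-⅕ + M) + M = -⅕ + 2*M)
X(-1)/((G(-6, v) + 15)²) = (-⅕ + 2*(-1))/((3 + 15)²) = (-⅕ - 2)/(18²) = -11/5/324 = -11/5*1/324 = -11/1620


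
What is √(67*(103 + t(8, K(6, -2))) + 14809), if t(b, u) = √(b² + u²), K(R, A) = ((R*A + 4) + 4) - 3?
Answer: √(21710 + 67*√113) ≈ 149.74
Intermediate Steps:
K(R, A) = 5 + A*R (K(R, A) = ((A*R + 4) + 4) - 3 = ((4 + A*R) + 4) - 3 = (8 + A*R) - 3 = 5 + A*R)
√(67*(103 + t(8, K(6, -2))) + 14809) = √(67*(103 + √(8² + (5 - 2*6)²)) + 14809) = √(67*(103 + √(64 + (5 - 12)²)) + 14809) = √(67*(103 + √(64 + (-7)²)) + 14809) = √(67*(103 + √(64 + 49)) + 14809) = √(67*(103 + √113) + 14809) = √((6901 + 67*√113) + 14809) = √(21710 + 67*√113)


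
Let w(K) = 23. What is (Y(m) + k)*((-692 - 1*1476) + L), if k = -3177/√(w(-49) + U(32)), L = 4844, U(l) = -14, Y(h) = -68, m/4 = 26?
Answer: -3015852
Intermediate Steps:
m = 104 (m = 4*26 = 104)
k = -1059 (k = -3177/√(23 - 14) = -3177/(√9) = -3177/3 = -3177*⅓ = -1059)
(Y(m) + k)*((-692 - 1*1476) + L) = (-68 - 1059)*((-692 - 1*1476) + 4844) = -1127*((-692 - 1476) + 4844) = -1127*(-2168 + 4844) = -1127*2676 = -3015852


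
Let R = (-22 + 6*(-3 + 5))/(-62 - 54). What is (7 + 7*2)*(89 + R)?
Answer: 108507/58 ≈ 1870.8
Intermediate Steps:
R = 5/58 (R = (-22 + 6*2)/(-116) = (-22 + 12)*(-1/116) = -10*(-1/116) = 5/58 ≈ 0.086207)
(7 + 7*2)*(89 + R) = (7 + 7*2)*(89 + 5/58) = (7 + 14)*(5167/58) = 21*(5167/58) = 108507/58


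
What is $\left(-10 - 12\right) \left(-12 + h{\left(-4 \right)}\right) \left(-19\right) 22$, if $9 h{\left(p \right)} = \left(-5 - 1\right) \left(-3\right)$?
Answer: $-91960$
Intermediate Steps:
$h{\left(p \right)} = 2$ ($h{\left(p \right)} = \frac{\left(-5 - 1\right) \left(-3\right)}{9} = \frac{\left(-6\right) \left(-3\right)}{9} = \frac{1}{9} \cdot 18 = 2$)
$\left(-10 - 12\right) \left(-12 + h{\left(-4 \right)}\right) \left(-19\right) 22 = \left(-10 - 12\right) \left(-12 + 2\right) \left(-19\right) 22 = \left(-22\right) \left(-10\right) \left(-19\right) 22 = 220 \left(-19\right) 22 = \left(-4180\right) 22 = -91960$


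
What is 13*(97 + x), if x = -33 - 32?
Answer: 416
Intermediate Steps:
x = -65
13*(97 + x) = 13*(97 - 65) = 13*32 = 416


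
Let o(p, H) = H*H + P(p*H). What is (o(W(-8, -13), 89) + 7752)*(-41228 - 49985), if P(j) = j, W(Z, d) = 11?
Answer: -1518878876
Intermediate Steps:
o(p, H) = H**2 + H*p (o(p, H) = H*H + p*H = H**2 + H*p)
(o(W(-8, -13), 89) + 7752)*(-41228 - 49985) = (89*(89 + 11) + 7752)*(-41228 - 49985) = (89*100 + 7752)*(-91213) = (8900 + 7752)*(-91213) = 16652*(-91213) = -1518878876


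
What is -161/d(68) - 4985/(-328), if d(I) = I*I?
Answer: 2874729/189584 ≈ 15.163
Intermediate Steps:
d(I) = I²
-161/d(68) - 4985/(-328) = -161/(68²) - 4985/(-328) = -161/4624 - 4985*(-1/328) = -161*1/4624 + 4985/328 = -161/4624 + 4985/328 = 2874729/189584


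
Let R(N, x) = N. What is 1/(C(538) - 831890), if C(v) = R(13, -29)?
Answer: -1/831877 ≈ -1.2021e-6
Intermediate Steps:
C(v) = 13
1/(C(538) - 831890) = 1/(13 - 831890) = 1/(-831877) = -1/831877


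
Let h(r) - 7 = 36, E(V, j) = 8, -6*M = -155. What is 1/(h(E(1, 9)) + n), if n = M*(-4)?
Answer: -3/181 ≈ -0.016575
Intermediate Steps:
M = 155/6 (M = -1/6*(-155) = 155/6 ≈ 25.833)
h(r) = 43 (h(r) = 7 + 36 = 43)
n = -310/3 (n = (155/6)*(-4) = -310/3 ≈ -103.33)
1/(h(E(1, 9)) + n) = 1/(43 - 310/3) = 1/(-181/3) = -3/181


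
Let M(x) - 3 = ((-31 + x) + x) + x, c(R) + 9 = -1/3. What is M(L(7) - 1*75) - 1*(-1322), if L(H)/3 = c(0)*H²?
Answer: -3047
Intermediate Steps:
c(R) = -28/3 (c(R) = -9 - 1/3 = -9 - 1*⅓ = -9 - ⅓ = -28/3)
L(H) = -28*H² (L(H) = 3*(-28*H²/3) = -28*H²)
M(x) = -28 + 3*x (M(x) = 3 + (((-31 + x) + x) + x) = 3 + ((-31 + 2*x) + x) = 3 + (-31 + 3*x) = -28 + 3*x)
M(L(7) - 1*75) - 1*(-1322) = (-28 + 3*(-28*7² - 1*75)) - 1*(-1322) = (-28 + 3*(-28*49 - 75)) + 1322 = (-28 + 3*(-1372 - 75)) + 1322 = (-28 + 3*(-1447)) + 1322 = (-28 - 4341) + 1322 = -4369 + 1322 = -3047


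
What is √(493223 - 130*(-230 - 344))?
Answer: √567843 ≈ 753.55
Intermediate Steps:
√(493223 - 130*(-230 - 344)) = √(493223 - 130*(-574)) = √(493223 + 74620) = √567843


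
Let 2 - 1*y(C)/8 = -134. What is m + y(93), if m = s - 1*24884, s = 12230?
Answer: -11566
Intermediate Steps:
y(C) = 1088 (y(C) = 16 - 8*(-134) = 16 + 1072 = 1088)
m = -12654 (m = 12230 - 1*24884 = 12230 - 24884 = -12654)
m + y(93) = -12654 + 1088 = -11566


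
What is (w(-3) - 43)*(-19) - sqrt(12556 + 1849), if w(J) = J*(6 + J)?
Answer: 988 - sqrt(14405) ≈ 867.98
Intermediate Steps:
(w(-3) - 43)*(-19) - sqrt(12556 + 1849) = (-3*(6 - 3) - 43)*(-19) - sqrt(12556 + 1849) = (-3*3 - 43)*(-19) - sqrt(14405) = (-9 - 43)*(-19) - sqrt(14405) = -52*(-19) - sqrt(14405) = 988 - sqrt(14405)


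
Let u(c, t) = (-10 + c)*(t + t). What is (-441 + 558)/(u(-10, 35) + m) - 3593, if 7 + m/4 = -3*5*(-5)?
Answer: -1351007/376 ≈ -3593.1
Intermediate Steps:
u(c, t) = 2*t*(-10 + c) (u(c, t) = (-10 + c)*(2*t) = 2*t*(-10 + c))
m = 272 (m = -28 + 4*(-3*5*(-5)) = -28 + 4*(-15*(-5)) = -28 + 4*75 = -28 + 300 = 272)
(-441 + 558)/(u(-10, 35) + m) - 3593 = (-441 + 558)/(2*35*(-10 - 10) + 272) - 3593 = 117/(2*35*(-20) + 272) - 3593 = 117/(-1400 + 272) - 3593 = 117/(-1128) - 3593 = 117*(-1/1128) - 3593 = -39/376 - 3593 = -1351007/376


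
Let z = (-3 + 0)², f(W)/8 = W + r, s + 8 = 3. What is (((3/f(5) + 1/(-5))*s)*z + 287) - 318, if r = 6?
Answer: -2071/88 ≈ -23.534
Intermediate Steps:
s = -5 (s = -8 + 3 = -5)
f(W) = 48 + 8*W (f(W) = 8*(W + 6) = 8*(6 + W) = 48 + 8*W)
z = 9 (z = (-3)² = 9)
(((3/f(5) + 1/(-5))*s)*z + 287) - 318 = (((3/(48 + 8*5) + 1/(-5))*(-5))*9 + 287) - 318 = (((3/(48 + 40) + 1*(-⅕))*(-5))*9 + 287) - 318 = (((3/88 - ⅕)*(-5))*9 + 287) - 318 = (-73/440*(-5)*9 + 287) - 318 = ((73/88)*9 + 287) - 318 = (657/88 + 287) - 318 = 25913/88 - 318 = -2071/88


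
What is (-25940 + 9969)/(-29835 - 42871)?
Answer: 15971/72706 ≈ 0.21967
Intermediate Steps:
(-25940 + 9969)/(-29835 - 42871) = -15971/(-72706) = -15971*(-1/72706) = 15971/72706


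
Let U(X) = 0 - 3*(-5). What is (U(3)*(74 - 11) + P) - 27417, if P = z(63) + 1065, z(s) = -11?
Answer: -25418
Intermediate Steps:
U(X) = 15 (U(X) = 0 + 15 = 15)
P = 1054 (P = -11 + 1065 = 1054)
(U(3)*(74 - 11) + P) - 27417 = (15*(74 - 11) + 1054) - 27417 = (15*63 + 1054) - 27417 = (945 + 1054) - 27417 = 1999 - 27417 = -25418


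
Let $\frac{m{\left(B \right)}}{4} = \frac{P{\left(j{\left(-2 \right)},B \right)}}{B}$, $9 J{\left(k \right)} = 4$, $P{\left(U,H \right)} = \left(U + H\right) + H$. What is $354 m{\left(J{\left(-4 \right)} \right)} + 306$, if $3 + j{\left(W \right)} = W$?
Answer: $-12792$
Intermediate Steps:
$j{\left(W \right)} = -3 + W$
$P{\left(U,H \right)} = U + 2 H$ ($P{\left(U,H \right)} = \left(H + U\right) + H = U + 2 H$)
$J{\left(k \right)} = \frac{4}{9}$ ($J{\left(k \right)} = \frac{1}{9} \cdot 4 = \frac{4}{9}$)
$m{\left(B \right)} = \frac{4 \left(-5 + 2 B\right)}{B}$ ($m{\left(B \right)} = 4 \frac{\left(-3 - 2\right) + 2 B}{B} = 4 \frac{-5 + 2 B}{B} = \frac{4 \left(-5 + 2 B\right)}{B}$)
$354 m{\left(J{\left(-4 \right)} \right)} + 306 = 354 \left(8 - \frac{20}{\frac{4}{9}}\right) + 306 = 354 \left(8 - 45\right) + 306 = 354 \left(-37\right) + 306 = -13098 + 306 = -12792$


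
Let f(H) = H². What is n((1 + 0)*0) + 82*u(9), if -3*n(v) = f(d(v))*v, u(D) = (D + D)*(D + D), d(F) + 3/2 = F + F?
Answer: 26568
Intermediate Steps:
d(F) = -3/2 + 2*F (d(F) = -3/2 + (F + F) = -3/2 + 2*F)
u(D) = 4*D² (u(D) = (2*D)*(2*D) = 4*D²)
n(v) = -v*(-3/2 + 2*v)²/3 (n(v) = -(-3/2 + 2*v)²*v/3 = -v*(-3/2 + 2*v)²/3)
n((1 + 0)*0) + 82*u(9) = -(1 + 0)*0*(-3 + 4*((1 + 0)*0))²/12 + 82*(4*9²) = -1*0*(-3 + 4*(1*0))²/12 + 82*(4*81) = -1/12*0*(-3 + 4*0)² + 82*324 = -1/12*0*(-3 + 0)² + 26568 = -1/12*0*(-3)² + 26568 = -1/12*0*9 + 26568 = 0 + 26568 = 26568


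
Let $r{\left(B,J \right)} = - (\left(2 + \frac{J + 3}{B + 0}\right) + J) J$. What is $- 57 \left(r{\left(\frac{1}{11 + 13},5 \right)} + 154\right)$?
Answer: $47937$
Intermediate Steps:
$r{\left(B,J \right)} = J \left(-2 - J - \frac{3 + J}{B}\right)$ ($r{\left(B,J \right)} = - (\left(2 + \frac{3 + J}{B}\right) + J) J = - (2 + J + \frac{3 + J}{B}) J = \left(-2 - J - \frac{3 + J}{B}\right) J = J \left(-2 - J - \frac{3 + J}{B}\right)$)
$- 57 \left(r{\left(\frac{1}{11 + 13},5 \right)} + 154\right) = - 57 \left(\left(-1\right) 5 \frac{1}{\frac{1}{11 + 13}} \left(3 + 5 + \frac{2 + 5}{11 + 13}\right) + 154\right) = - 57 \left(\left(-1\right) 5 \frac{1}{\frac{1}{24}} \left(3 + 5 + \frac{1}{24} \cdot 7\right) + 154\right) = - 57 \left(\left(-1\right) 5 \cdot 24 \left(3 + 5 + \frac{7}{24}\right) + 154\right) = - 57 \left(\left(-1\right) 5 \cdot 24 \cdot \frac{199}{24} + 154\right) = - 57 \left(-995 + 154\right) = \left(-57\right) \left(-841\right) = 47937$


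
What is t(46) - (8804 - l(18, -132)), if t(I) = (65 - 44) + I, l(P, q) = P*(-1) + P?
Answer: -8737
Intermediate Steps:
l(P, q) = 0 (l(P, q) = -P + P = 0)
t(I) = 21 + I
t(46) - (8804 - l(18, -132)) = (21 + 46) - (8804 - 1*0) = 67 - (8804 + 0) = 67 - 1*8804 = 67 - 8804 = -8737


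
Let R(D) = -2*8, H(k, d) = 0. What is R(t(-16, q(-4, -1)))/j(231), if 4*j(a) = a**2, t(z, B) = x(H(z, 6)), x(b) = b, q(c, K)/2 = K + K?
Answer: -64/53361 ≈ -0.0011994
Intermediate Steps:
q(c, K) = 4*K (q(c, K) = 2*(K + K) = 2*(2*K) = 4*K)
t(z, B) = 0
j(a) = a**2/4
R(D) = -16
R(t(-16, q(-4, -1)))/j(231) = -16/((1/4)*231**2) = -16/((1/4)*53361) = -16/53361/4 = -16*4/53361 = -64/53361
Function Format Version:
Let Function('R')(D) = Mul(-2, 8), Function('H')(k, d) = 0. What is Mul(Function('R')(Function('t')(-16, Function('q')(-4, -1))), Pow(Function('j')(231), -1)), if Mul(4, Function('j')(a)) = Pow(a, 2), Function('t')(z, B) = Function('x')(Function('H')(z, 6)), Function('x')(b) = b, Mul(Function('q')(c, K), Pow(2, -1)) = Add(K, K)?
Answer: Rational(-64, 53361) ≈ -0.0011994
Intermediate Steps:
Function('q')(c, K) = Mul(4, K) (Function('q')(c, K) = Mul(2, Add(K, K)) = Mul(2, Mul(2, K)) = Mul(4, K))
Function('t')(z, B) = 0
Function('j')(a) = Mul(Rational(1, 4), Pow(a, 2))
Function('R')(D) = -16
Mul(Function('R')(Function('t')(-16, Function('q')(-4, -1))), Pow(Function('j')(231), -1)) = Mul(-16, Pow(Mul(Rational(1, 4), Pow(231, 2)), -1)) = Mul(-16, Pow(Mul(Rational(1, 4), 53361), -1)) = Mul(-16, Pow(Rational(53361, 4), -1)) = Mul(-16, Rational(4, 53361)) = Rational(-64, 53361)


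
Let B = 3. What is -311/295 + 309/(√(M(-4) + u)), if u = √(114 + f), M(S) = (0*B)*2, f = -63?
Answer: -311/295 + 103*51^(¾)/17 ≈ 114.57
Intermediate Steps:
M(S) = 0 (M(S) = (0*3)*2 = 0*2 = 0)
u = √51 (u = √(114 - 63) = √51 ≈ 7.1414)
-311/295 + 309/(√(M(-4) + u)) = -311/295 + 309/(√(0 + √51)) = -311*1/295 + 309/(√(√51)) = -311/295 + 309/(51^(¼)) = -311/295 + 309*(51^(¾)/51) = -311/295 + 103*51^(¾)/17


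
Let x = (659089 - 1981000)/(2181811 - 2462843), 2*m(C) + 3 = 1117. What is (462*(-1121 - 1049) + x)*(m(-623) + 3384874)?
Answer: -953826562243293039/281032 ≈ -3.3940e+12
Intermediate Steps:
m(C) = 557 (m(C) = -3/2 + (½)*1117 = -3/2 + 1117/2 = 557)
x = 1321911/281032 (x = -1321911/(-281032) = -1321911*(-1/281032) = 1321911/281032 ≈ 4.7038)
(462*(-1121 - 1049) + x)*(m(-623) + 3384874) = (462*(-1121 - 1049) + 1321911/281032)*(557 + 3384874) = (462*(-2170) + 1321911/281032)*3385431 = (-1002540 + 1321911/281032)*3385431 = -281744499369/281032*3385431 = -953826562243293039/281032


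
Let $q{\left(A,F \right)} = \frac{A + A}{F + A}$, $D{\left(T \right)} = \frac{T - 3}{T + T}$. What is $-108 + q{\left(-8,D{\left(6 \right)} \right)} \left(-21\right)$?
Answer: $- \frac{4692}{31} \approx -151.35$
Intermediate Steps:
$D{\left(T \right)} = \frac{-3 + T}{2 T}$
$q{\left(A,F \right)} = \frac{2 A}{A + F}$
$-108 + q{\left(-8,D{\left(6 \right)} \right)} \left(-21\right) = -108 + 2 \left(-8\right) \frac{1}{-8 + \frac{-3 + 6}{2 \cdot 6}} \left(-21\right) = -108 + 2 \left(-8\right) \frac{1}{-8 + \frac{1}{2} \cdot \frac{1}{6} \cdot 3} \left(-21\right) = -108 + 2 \left(-8\right) \frac{1}{-8 + \frac{1}{4}} \left(-21\right) = -108 + 2 \left(-8\right) \frac{1}{- \frac{31}{4}} \left(-21\right) = -108 + 2 \left(-8\right) \left(- \frac{4}{31}\right) \left(-21\right) = -108 + \frac{64}{31} \left(-21\right) = -108 - \frac{1344}{31} = - \frac{4692}{31}$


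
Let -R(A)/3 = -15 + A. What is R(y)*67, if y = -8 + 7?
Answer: 3216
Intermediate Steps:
y = -1
R(A) = 45 - 3*A (R(A) = -3*(-15 + A) = 45 - 3*A)
R(y)*67 = (45 - 3*(-1))*67 = (45 + 3)*67 = 48*67 = 3216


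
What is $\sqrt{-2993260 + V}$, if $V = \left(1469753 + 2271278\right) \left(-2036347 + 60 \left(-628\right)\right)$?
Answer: $i \sqrt{7759002295097} \approx 2.7855 \cdot 10^{6} i$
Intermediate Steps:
$V = -7758999301837$ ($V = 3741031 \left(-2036347 - 37680\right) = 3741031 \left(-2074027\right) = -7758999301837$)
$\sqrt{-2993260 + V} = \sqrt{-2993260 - 7758999301837} = \sqrt{-7759002295097} = i \sqrt{7759002295097}$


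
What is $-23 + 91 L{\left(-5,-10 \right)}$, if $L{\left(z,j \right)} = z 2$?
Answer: $-933$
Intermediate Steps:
$L{\left(z,j \right)} = 2 z$
$-23 + 91 L{\left(-5,-10 \right)} = -23 + 91 \cdot 2 \left(-5\right) = -23 + 91 \left(-10\right) = -23 - 910 = -933$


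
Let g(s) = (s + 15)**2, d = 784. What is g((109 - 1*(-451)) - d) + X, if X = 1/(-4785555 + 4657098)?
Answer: 5611130216/128457 ≈ 43681.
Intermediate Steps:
g(s) = (15 + s)**2
X = -1/128457 (X = 1/(-128457) = -1/128457 ≈ -7.7847e-6)
g((109 - 1*(-451)) - d) + X = (15 + ((109 - 1*(-451)) - 1*784))**2 - 1/128457 = (15 + ((109 + 451) - 784))**2 - 1/128457 = (15 + (560 - 784))**2 - 1/128457 = (15 - 224)**2 - 1/128457 = (-209)**2 - 1/128457 = 43681 - 1/128457 = 5611130216/128457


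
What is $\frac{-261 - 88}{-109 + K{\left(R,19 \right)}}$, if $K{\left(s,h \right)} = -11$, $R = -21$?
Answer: $\frac{349}{120} \approx 2.9083$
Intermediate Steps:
$\frac{-261 - 88}{-109 + K{\left(R,19 \right)}} = \frac{-261 - 88}{-109 - 11} = \frac{1}{-120} \left(-349\right) = \left(- \frac{1}{120}\right) \left(-349\right) = \frac{349}{120}$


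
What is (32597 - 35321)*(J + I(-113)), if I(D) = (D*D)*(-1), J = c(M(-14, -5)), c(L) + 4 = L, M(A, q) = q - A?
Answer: 34769136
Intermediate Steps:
c(L) = -4 + L
J = 5 (J = -4 + (-5 - 1*(-14)) = -4 + (-5 + 14) = -4 + 9 = 5)
I(D) = -D² (I(D) = D²*(-1) = -D²)
(32597 - 35321)*(J + I(-113)) = (32597 - 35321)*(5 - 1*(-113)²) = -2724*(5 - 1*12769) = -2724*(5 - 12769) = -2724*(-12764) = 34769136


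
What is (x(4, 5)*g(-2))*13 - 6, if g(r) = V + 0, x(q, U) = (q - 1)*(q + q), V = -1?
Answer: -318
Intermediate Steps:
x(q, U) = 2*q*(-1 + q) (x(q, U) = (-1 + q)*(2*q) = 2*q*(-1 + q))
g(r) = -1 (g(r) = -1 + 0 = -1)
(x(4, 5)*g(-2))*13 - 6 = ((2*4*(-1 + 4))*(-1))*13 - 6 = ((2*4*3)*(-1))*13 - 6 = (24*(-1))*13 - 6 = -24*13 - 6 = -312 - 6 = -318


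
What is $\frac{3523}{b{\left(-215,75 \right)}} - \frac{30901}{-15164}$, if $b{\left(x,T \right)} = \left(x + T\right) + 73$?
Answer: $- \frac{51352405}{1015988} \approx -50.544$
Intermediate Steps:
$b{\left(x,T \right)} = 73 + T + x$ ($b{\left(x,T \right)} = \left(T + x\right) + 73 = 73 + T + x$)
$\frac{3523}{b{\left(-215,75 \right)}} - \frac{30901}{-15164} = \frac{3523}{73 + 75 - 215} - \frac{30901}{-15164} = \frac{3523}{-67} - - \frac{30901}{15164} = 3523 \left(- \frac{1}{67}\right) + \frac{30901}{15164} = - \frac{3523}{67} + \frac{30901}{15164} = - \frac{51352405}{1015988}$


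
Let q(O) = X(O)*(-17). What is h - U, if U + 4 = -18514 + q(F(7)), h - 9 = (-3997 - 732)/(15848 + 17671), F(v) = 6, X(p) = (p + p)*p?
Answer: 662029040/33519 ≈ 19751.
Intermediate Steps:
X(p) = 2*p² (X(p) = (2*p)*p = 2*p²)
q(O) = -34*O² (q(O) = (2*O²)*(-17) = -34*O²)
h = 296942/33519 (h = 9 + (-3997 - 732)/(15848 + 17671) = 9 - 4729/33519 = 296942/33519 ≈ 8.8589)
U = -19742 (U = -4 + (-18514 - 34*6²) = -4 + (-18514 - 34*36) = -4 + (-18514 - 1224) = -4 - 19738 = -19742)
h - U = 296942/33519 - 1*(-19742) = 296942/33519 + 19742 = 662029040/33519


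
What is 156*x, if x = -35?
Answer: -5460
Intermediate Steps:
156*x = 156*(-35) = -5460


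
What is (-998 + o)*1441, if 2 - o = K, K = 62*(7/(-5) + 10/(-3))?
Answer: -15185258/15 ≈ -1.0124e+6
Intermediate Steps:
K = -4402/15 (K = 62*(7*(-1/5) + 10*(-1/3)) = 62*(-7/5 - 10/3) = 62*(-71/15) = -4402/15 ≈ -293.47)
o = 4432/15 (o = 2 - 1*(-4402/15) = 2 + 4402/15 = 4432/15 ≈ 295.47)
(-998 + o)*1441 = (-998 + 4432/15)*1441 = -10538/15*1441 = -15185258/15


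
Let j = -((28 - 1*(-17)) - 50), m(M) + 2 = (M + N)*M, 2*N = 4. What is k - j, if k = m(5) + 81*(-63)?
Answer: -5075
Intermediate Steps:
N = 2 (N = (½)*4 = 2)
m(M) = -2 + M*(2 + M) (m(M) = -2 + (M + 2)*M = -2 + (2 + M)*M = -2 + M*(2 + M))
k = -5070 (k = (-2 + 5² + 2*5) + 81*(-63) = (-2 + 25 + 10) - 5103 = 33 - 5103 = -5070)
j = 5 (j = -((28 + 17) - 50) = -(45 - 50) = -1*(-5) = 5)
k - j = -5070 - 1*5 = -5070 - 5 = -5075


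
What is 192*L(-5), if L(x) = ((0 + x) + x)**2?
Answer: 19200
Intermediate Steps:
L(x) = 4*x**2 (L(x) = (x + x)**2 = (2*x)**2 = 4*x**2)
192*L(-5) = 192*(4*(-5)**2) = 192*(4*25) = 192*100 = 19200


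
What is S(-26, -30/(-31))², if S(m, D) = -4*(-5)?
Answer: 400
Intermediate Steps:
S(m, D) = 20
S(-26, -30/(-31))² = 20² = 400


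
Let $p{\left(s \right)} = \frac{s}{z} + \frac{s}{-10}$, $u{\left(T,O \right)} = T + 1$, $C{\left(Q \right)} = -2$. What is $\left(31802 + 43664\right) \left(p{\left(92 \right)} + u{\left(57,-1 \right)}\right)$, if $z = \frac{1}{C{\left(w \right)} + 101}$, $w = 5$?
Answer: $\frac{3455135344}{5} \approx 6.9103 \cdot 10^{8}$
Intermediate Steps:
$z = \frac{1}{99}$ ($z = \frac{1}{-2 + 101} = \frac{1}{99} \approx 0.010101$)
$u{\left(T,O \right)} = 1 + T$
$p{\left(s \right)} = \frac{989 s}{10}$ ($p{\left(s \right)} = s \frac{1}{\frac{1}{99}} + \frac{s}{-10} = s 99 + s \left(- \frac{1}{10}\right) = 99 s - \frac{s}{10} = \frac{989 s}{10}$)
$\left(31802 + 43664\right) \left(p{\left(92 \right)} + u{\left(57,-1 \right)}\right) = \left(31802 + 43664\right) \left(\frac{989}{10} \cdot 92 + \left(1 + 57\right)\right) = 75466 \left(\frac{45494}{5} + 58\right) = 75466 \cdot \frac{45784}{5} = \frac{3455135344}{5}$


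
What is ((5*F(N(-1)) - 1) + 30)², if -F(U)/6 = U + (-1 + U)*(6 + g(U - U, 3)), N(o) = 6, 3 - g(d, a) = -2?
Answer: 3243601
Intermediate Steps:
g(d, a) = 5 (g(d, a) = 3 - 1*(-2) = 3 + 2 = 5)
F(U) = 66 - 72*U (F(U) = -6*(U + (-1 + U)*(6 + 5)) = -6*(U + (-1 + U)*11) = -6*(U + (-11 + 11*U)) = -6*(-11 + 12*U) = 66 - 72*U)
((5*F(N(-1)) - 1) + 30)² = ((5*(66 - 72*6) - 1) + 30)² = ((5*(66 - 432) - 1) + 30)² = ((5*(-366) - 1) + 30)² = ((-1830 - 1) + 30)² = (-1831 + 30)² = (-1801)² = 3243601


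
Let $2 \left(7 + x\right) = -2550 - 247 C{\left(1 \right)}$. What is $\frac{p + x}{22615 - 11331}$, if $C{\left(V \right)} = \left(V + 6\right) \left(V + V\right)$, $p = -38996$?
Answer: $- \frac{6001}{1612} \approx -3.7227$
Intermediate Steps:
$C{\left(V \right)} = 2 V \left(6 + V\right)$ ($C{\left(V \right)} = \left(6 + V\right) 2 V = 2 V \left(6 + V\right)$)
$x = -3011$ ($x = -7 + \frac{-2550 - 247 \cdot 2 \cdot 1 \left(6 + 1\right)}{2} = -7 + \frac{-2550 - 247 \cdot 2 \cdot 1 \cdot 7}{2} = -7 + \frac{-2550 - 247 \cdot 14}{2} = -7 + \frac{-2550 - 3458}{2} = -7 + \frac{1}{2} \left(-6008\right) = -7 - 3004 = -3011$)
$\frac{p + x}{22615 - 11331} = \frac{-38996 - 3011}{22615 - 11331} = - \frac{42007}{11284} = \left(-42007\right) \frac{1}{11284} = - \frac{6001}{1612}$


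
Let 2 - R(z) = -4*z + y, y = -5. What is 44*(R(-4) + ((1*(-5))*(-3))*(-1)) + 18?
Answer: -1038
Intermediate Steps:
R(z) = 7 + 4*z (R(z) = 2 - (-4*z - 5) = 2 - (-5 - 4*z) = 2 + (5 + 4*z) = 7 + 4*z)
44*(R(-4) + ((1*(-5))*(-3))*(-1)) + 18 = 44*((7 + 4*(-4)) + ((1*(-5))*(-3))*(-1)) + 18 = 44*((7 - 16) - 5*(-3)*(-1)) + 18 = 44*(-9 + 15*(-1)) + 18 = 44*(-9 - 15) + 18 = 44*(-24) + 18 = -1056 + 18 = -1038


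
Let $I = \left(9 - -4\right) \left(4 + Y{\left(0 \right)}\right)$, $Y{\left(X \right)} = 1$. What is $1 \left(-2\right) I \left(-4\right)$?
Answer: $520$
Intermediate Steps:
$I = 65$ ($I = \left(9 - -4\right) \left(4 + 1\right) = \left(9 + 4\right) 5 = 13 \cdot 5 = 65$)
$1 \left(-2\right) I \left(-4\right) = 1 \left(-2\right) 65 \left(-4\right) = \left(-2\right) 65 \left(-4\right) = \left(-130\right) \left(-4\right) = 520$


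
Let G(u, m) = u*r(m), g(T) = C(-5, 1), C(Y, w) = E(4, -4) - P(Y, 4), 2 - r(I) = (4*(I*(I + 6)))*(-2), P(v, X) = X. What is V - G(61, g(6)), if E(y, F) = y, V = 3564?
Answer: 3442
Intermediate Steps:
r(I) = 2 + 8*I*(6 + I) (r(I) = 2 - 4*(I*(I + 6))*(-2) = 2 - 4*(I*(6 + I))*(-2) = 2 - 4*I*(6 + I)*(-2) = 2 - (-8)*I*(6 + I) = 2 + 8*I*(6 + I))
C(Y, w) = 0 (C(Y, w) = 4 - 1*4 = 4 - 4 = 0)
g(T) = 0
G(u, m) = u*(2 + 8*m² + 48*m)
V - G(61, g(6)) = 3564 - 2*61*(1 + 4*0² + 24*0) = 3564 - 2*61*(1 + 4*0 + 0) = 3564 - 2*61*(1 + 0 + 0) = 3564 - 2*61 = 3564 - 1*122 = 3564 - 122 = 3442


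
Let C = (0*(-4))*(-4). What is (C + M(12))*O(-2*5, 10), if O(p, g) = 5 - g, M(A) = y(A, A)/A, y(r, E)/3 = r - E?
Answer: 0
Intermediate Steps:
y(r, E) = -3*E + 3*r (y(r, E) = 3*(r - E) = -3*E + 3*r)
C = 0 (C = 0*(-4) = 0)
M(A) = 0 (M(A) = (-3*A + 3*A)/A = 0/A = 0)
(C + M(12))*O(-2*5, 10) = (0 + 0)*(5 - 1*10) = 0*(5 - 10) = 0*(-5) = 0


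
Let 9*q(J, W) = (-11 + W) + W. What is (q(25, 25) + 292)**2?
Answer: 790321/9 ≈ 87814.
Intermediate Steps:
q(J, W) = -11/9 + 2*W/9 (q(J, W) = ((-11 + W) + W)/9 = (-11 + 2*W)/9 = -11/9 + 2*W/9)
(q(25, 25) + 292)**2 = ((-11/9 + (2/9)*25) + 292)**2 = ((-11/9 + 50/9) + 292)**2 = (13/3 + 292)**2 = (889/3)**2 = 790321/9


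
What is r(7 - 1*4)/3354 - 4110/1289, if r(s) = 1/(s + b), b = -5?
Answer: -27571169/8646612 ≈ -3.1887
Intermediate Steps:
r(s) = 1/(-5 + s) (r(s) = 1/(s - 5) = 1/(-5 + s))
r(7 - 1*4)/3354 - 4110/1289 = 1/((-5 + (7 - 1*4))*3354) - 4110/1289 = (1/3354)/(-5 + (7 - 4)) - 4110*1/1289 = (1/3354)/(-5 + 3) - 4110/1289 = (1/3354)/(-2) - 4110/1289 = -1/2*1/3354 - 4110/1289 = -1/6708 - 4110/1289 = -27571169/8646612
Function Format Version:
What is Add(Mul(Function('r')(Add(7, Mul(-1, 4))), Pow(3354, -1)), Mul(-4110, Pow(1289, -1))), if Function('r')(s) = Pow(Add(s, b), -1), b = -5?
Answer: Rational(-27571169, 8646612) ≈ -3.1887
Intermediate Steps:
Function('r')(s) = Pow(Add(-5, s), -1) (Function('r')(s) = Pow(Add(s, -5), -1) = Pow(Add(-5, s), -1))
Add(Mul(Function('r')(Add(7, Mul(-1, 4))), Pow(3354, -1)), Mul(-4110, Pow(1289, -1))) = Add(Mul(Pow(Add(-5, Add(7, Mul(-1, 4))), -1), Pow(3354, -1)), Mul(-4110, Pow(1289, -1))) = Add(Mul(Pow(Add(-5, Add(7, -4)), -1), Rational(1, 3354)), Mul(-4110, Rational(1, 1289))) = Add(Mul(Pow(Add(-5, 3), -1), Rational(1, 3354)), Rational(-4110, 1289)) = Add(Mul(Pow(-2, -1), Rational(1, 3354)), Rational(-4110, 1289)) = Add(Mul(Rational(-1, 2), Rational(1, 3354)), Rational(-4110, 1289)) = Add(Rational(-1, 6708), Rational(-4110, 1289)) = Rational(-27571169, 8646612)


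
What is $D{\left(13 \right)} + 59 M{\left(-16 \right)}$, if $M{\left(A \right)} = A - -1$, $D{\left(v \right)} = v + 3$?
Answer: $-869$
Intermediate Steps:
$D{\left(v \right)} = 3 + v$
$M{\left(A \right)} = 1 + A$ ($M{\left(A \right)} = A + 1 = 1 + A$)
$D{\left(13 \right)} + 59 M{\left(-16 \right)} = \left(3 + 13\right) + 59 \left(1 - 16\right) = 16 + 59 \left(-15\right) = 16 - 885 = -869$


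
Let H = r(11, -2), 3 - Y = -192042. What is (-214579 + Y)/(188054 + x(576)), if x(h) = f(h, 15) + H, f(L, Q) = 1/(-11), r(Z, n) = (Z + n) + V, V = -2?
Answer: -123937/1034335 ≈ -0.11982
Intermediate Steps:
Y = 192045 (Y = 3 - 1*(-192042) = 3 + 192042 = 192045)
r(Z, n) = -2 + Z + n (r(Z, n) = (Z + n) - 2 = -2 + Z + n)
f(L, Q) = -1/11
H = 7 (H = -2 + 11 - 2 = 7)
x(h) = 76/11 (x(h) = -1/11 + 7 = 76/11)
(-214579 + Y)/(188054 + x(576)) = (-214579 + 192045)/(188054 + 76/11) = -22534/2068670/11 = -22534*11/2068670 = -123937/1034335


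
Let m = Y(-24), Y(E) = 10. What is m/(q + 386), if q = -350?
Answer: 5/18 ≈ 0.27778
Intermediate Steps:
m = 10
m/(q + 386) = 10/(-350 + 386) = 10/36 = 10*(1/36) = 5/18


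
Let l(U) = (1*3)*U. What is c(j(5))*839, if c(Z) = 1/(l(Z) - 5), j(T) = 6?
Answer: 839/13 ≈ 64.538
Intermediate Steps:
l(U) = 3*U
c(Z) = 1/(-5 + 3*Z) (c(Z) = 1/(3*Z - 5) = 1/(-5 + 3*Z))
c(j(5))*839 = 839/(-5 + 3*6) = 839/(-5 + 18) = 839/13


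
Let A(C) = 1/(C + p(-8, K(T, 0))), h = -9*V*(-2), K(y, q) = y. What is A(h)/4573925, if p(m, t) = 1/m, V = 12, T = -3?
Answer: 8/7899168475 ≈ 1.0128e-9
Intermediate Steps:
h = 216 (h = -9*12*(-2) = -108*(-2) = 216)
A(C) = 1/(-⅛ + C) (A(C) = 1/(C + 1/(-8)) = 1/(C - ⅛) = 1/(-⅛ + C))
A(h)/4573925 = (8/(-1 + 8*216))/4573925 = (8/(-1 + 1728))*(1/4573925) = (8/1727)*(1/4573925) = 8/7899168475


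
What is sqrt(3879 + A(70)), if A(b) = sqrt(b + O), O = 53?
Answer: sqrt(3879 + sqrt(123)) ≈ 62.371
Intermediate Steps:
A(b) = sqrt(53 + b) (A(b) = sqrt(b + 53) = sqrt(53 + b))
sqrt(3879 + A(70)) = sqrt(3879 + sqrt(53 + 70)) = sqrt(3879 + sqrt(123))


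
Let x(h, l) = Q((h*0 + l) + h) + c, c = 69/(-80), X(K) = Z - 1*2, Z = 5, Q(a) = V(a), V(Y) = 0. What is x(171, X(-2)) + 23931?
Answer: 1914411/80 ≈ 23930.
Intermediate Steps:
Q(a) = 0
X(K) = 3 (X(K) = 5 - 1*2 = 5 - 2 = 3)
c = -69/80 (c = 69*(-1/80) = -69/80 ≈ -0.86250)
x(h, l) = -69/80 (x(h, l) = 0 - 69/80 = -69/80)
x(171, X(-2)) + 23931 = -69/80 + 23931 = 1914411/80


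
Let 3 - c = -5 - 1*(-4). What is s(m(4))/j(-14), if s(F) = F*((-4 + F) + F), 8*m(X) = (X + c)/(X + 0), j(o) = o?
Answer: 1/16 ≈ 0.062500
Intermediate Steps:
c = 4 (c = 3 - (-5 - 1*(-4)) = 3 - (-5 + 4) = 3 - 1*(-1) = 3 + 1 = 4)
m(X) = (4 + X)/(8*X) (m(X) = ((X + 4)/(X + 0))/8 = ((4 + X)/X)/8 = (4 + X)/(8*X))
s(F) = F*(-4 + 2*F)
s(m(4))/j(-14) = (2*((⅛)*(4 + 4)/4)*(-2 + (⅛)*(4 + 4)/4))/(-14) = (2*((⅛)*(¼)*8)*(-2 + (⅛)*(¼)*8))*(-1/14) = (2*(¼)*(-2 + ¼))*(-1/14) = (2*(¼)*(-7/4))*(-1/14) = -7/8*(-1/14) = 1/16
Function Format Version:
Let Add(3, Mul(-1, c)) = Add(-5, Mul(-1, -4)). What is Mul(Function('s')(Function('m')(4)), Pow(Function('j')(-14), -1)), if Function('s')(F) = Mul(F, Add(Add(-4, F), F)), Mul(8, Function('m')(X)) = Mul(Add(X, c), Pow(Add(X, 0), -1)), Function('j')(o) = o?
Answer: Rational(1, 16) ≈ 0.062500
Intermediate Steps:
c = 4 (c = Add(3, Mul(-1, Add(-5, Mul(-1, -4)))) = Add(3, Mul(-1, Add(-5, 4))) = Add(3, Mul(-1, -1)) = Add(3, 1) = 4)
Function('m')(X) = Mul(Rational(1, 8), Pow(X, -1), Add(4, X)) (Function('m')(X) = Mul(Rational(1, 8), Mul(Add(X, 4), Pow(Add(X, 0), -1))) = Mul(Rational(1, 8), Mul(Add(4, X), Pow(X, -1))) = Mul(Rational(1, 8), Mul(Pow(X, -1), Add(4, X))) = Mul(Rational(1, 8), Pow(X, -1), Add(4, X)))
Function('s')(F) = Mul(F, Add(-4, Mul(2, F)))
Mul(Function('s')(Function('m')(4)), Pow(Function('j')(-14), -1)) = Mul(Mul(2, Mul(Rational(1, 8), Pow(4, -1), Add(4, 4)), Add(-2, Mul(Rational(1, 8), Pow(4, -1), Add(4, 4)))), Pow(-14, -1)) = Mul(Mul(2, Mul(Rational(1, 8), Rational(1, 4), 8), Add(-2, Mul(Rational(1, 8), Rational(1, 4), 8))), Rational(-1, 14)) = Mul(Mul(2, Rational(1, 4), Add(-2, Rational(1, 4))), Rational(-1, 14)) = Mul(Mul(2, Rational(1, 4), Rational(-7, 4)), Rational(-1, 14)) = Mul(Rational(-7, 8), Rational(-1, 14)) = Rational(1, 16)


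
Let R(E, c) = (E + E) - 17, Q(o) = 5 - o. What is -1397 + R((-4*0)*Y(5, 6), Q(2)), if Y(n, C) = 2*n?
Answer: -1414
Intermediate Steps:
R(E, c) = -17 + 2*E (R(E, c) = 2*E - 17 = -17 + 2*E)
-1397 + R((-4*0)*Y(5, 6), Q(2)) = -1397 + (-17 + 2*((-4*0)*(2*5))) = -1397 + (-17 + 2*(0*10)) = -1397 + (-17 + 2*0) = -1397 + (-17 + 0) = -1397 - 17 = -1414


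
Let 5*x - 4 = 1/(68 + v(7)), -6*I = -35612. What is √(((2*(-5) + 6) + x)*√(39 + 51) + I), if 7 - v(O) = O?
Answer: √(1543780200 - 2494665*√10)/510 ≈ 76.844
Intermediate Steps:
I = 17806/3 (I = -⅙*(-35612) = 17806/3 ≈ 5935.3)
v(O) = 7 - O
x = 273/340 (x = ⅘ + 1/(5*(68 + (7 - 1*7))) = ⅘ + 1/(5*(68 + (7 - 7))) = ⅘ + 1/(5*(68 + 0)) = ⅘ + (⅕)/68 = ⅘ + (⅕)*(1/68) = ⅘ + 1/340 = 273/340 ≈ 0.80294)
√(((2*(-5) + 6) + x)*√(39 + 51) + I) = √(((2*(-5) + 6) + 273/340)*√(39 + 51) + 17806/3) = √(((-10 + 6) + 273/340)*√90 + 17806/3) = √((-4 + 273/340)*(3*√10) + 17806/3) = √(-3261*√10/340 + 17806/3) = √(17806/3 - 3261*√10/340)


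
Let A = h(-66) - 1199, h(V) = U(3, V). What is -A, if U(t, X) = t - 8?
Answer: 1204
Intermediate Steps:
U(t, X) = -8 + t
h(V) = -5 (h(V) = -8 + 3 = -5)
A = -1204 (A = -5 - 1199 = -1204)
-A = -1*(-1204) = 1204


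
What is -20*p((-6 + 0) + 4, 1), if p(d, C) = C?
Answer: -20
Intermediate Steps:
-20*p((-6 + 0) + 4, 1) = -20*1 = -20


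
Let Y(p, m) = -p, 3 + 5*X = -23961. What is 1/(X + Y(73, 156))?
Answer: -5/24329 ≈ -0.00020552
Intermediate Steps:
X = -23964/5 (X = -3/5 + (1/5)*(-23961) = -3/5 - 23961/5 = -23964/5 ≈ -4792.8)
1/(X + Y(73, 156)) = 1/(-23964/5 - 1*73) = 1/(-23964/5 - 73) = 1/(-24329/5) = -5/24329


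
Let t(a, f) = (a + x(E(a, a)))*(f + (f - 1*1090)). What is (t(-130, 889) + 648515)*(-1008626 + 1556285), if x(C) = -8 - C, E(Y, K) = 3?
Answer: 302037772113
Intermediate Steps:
t(a, f) = (-1090 + 2*f)*(-11 + a) (t(a, f) = (a + (-8 - 1*3))*(f + (f - 1*1090)) = (a + (-8 - 3))*(f + (f - 1090)) = (a - 11)*(f + (-1090 + f)) = (-11 + a)*(-1090 + 2*f) = (-1090 + 2*f)*(-11 + a))
(t(-130, 889) + 648515)*(-1008626 + 1556285) = ((11990 - 1090*(-130) - 22*889 + 2*(-130)*889) + 648515)*(-1008626 + 1556285) = ((11990 + 141700 - 19558 - 231140) + 648515)*547659 = (-97008 + 648515)*547659 = 551507*547659 = 302037772113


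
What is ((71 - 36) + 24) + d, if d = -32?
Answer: 27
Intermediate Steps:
((71 - 36) + 24) + d = ((71 - 36) + 24) - 32 = (35 + 24) - 32 = 59 - 32 = 27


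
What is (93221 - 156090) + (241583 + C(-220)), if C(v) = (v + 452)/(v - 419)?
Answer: 114198014/639 ≈ 1.7871e+5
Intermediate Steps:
C(v) = (452 + v)/(-419 + v)
(93221 - 156090) + (241583 + C(-220)) = (93221 - 156090) + (241583 + (452 - 220)/(-419 - 220)) = -62869 + (241583 + 232/(-639)) = -62869 + (241583 - 1/639*232) = -62869 + (241583 - 232/639) = -62869 + 154371305/639 = 114198014/639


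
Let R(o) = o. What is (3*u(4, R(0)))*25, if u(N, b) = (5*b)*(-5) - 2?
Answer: -150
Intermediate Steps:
u(N, b) = -2 - 25*b (u(N, b) = -25*b - 2 = -2 - 25*b)
(3*u(4, R(0)))*25 = (3*(-2 - 25*0))*25 = (3*(-2 + 0))*25 = (3*(-2))*25 = -6*25 = -150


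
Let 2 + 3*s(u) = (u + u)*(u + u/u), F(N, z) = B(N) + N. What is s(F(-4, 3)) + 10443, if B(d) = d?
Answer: 31439/3 ≈ 10480.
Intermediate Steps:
F(N, z) = 2*N (F(N, z) = N + N = 2*N)
s(u) = -2/3 + 2*u*(1 + u)/3 (s(u) = -2/3 + ((u + u)*(u + u/u))/3 = -2/3 + ((2*u)*(u + 1))/3 = -2/3 + ((2*u)*(1 + u))/3 = -2/3 + (2*u*(1 + u))/3 = -2/3 + 2*u*(1 + u)/3)
s(F(-4, 3)) + 10443 = (-2/3 + 2*(2*(-4))/3 + 2*(2*(-4))**2/3) + 10443 = (-2/3 + (2/3)*(-8) + (2/3)*(-8)**2) + 10443 = (-2/3 - 16/3 + (2/3)*64) + 10443 = (-2/3 - 16/3 + 128/3) + 10443 = 110/3 + 10443 = 31439/3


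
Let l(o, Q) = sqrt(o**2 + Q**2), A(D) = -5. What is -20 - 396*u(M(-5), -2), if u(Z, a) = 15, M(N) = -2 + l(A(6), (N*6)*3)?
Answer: -5960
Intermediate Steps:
l(o, Q) = sqrt(Q**2 + o**2)
M(N) = -2 + sqrt(25 + 324*N**2) (M(N) = -2 + sqrt(((N*6)*3)**2 + (-5)**2) = -2 + sqrt(((6*N)*3)**2 + 25) = -2 + sqrt((18*N)**2 + 25) = -2 + sqrt(324*N**2 + 25) = -2 + sqrt(25 + 324*N**2))
-20 - 396*u(M(-5), -2) = -20 - 396*15 = -20 - 5940 = -5960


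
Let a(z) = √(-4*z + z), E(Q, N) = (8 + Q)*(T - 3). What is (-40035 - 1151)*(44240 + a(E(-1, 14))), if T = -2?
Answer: -1822068640 - 41186*√105 ≈ -1.8225e+9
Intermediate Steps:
E(Q, N) = -40 - 5*Q (E(Q, N) = (8 + Q)*(-2 - 3) = (8 + Q)*(-5) = -40 - 5*Q)
a(z) = √3*√(-z) (a(z) = √(-3*z) = √3*√(-z))
(-40035 - 1151)*(44240 + a(E(-1, 14))) = (-40035 - 1151)*(44240 + √3*√(-(-40 - 5*(-1)))) = -41186*(44240 + √3*√(-(-40 + 5))) = -41186*(44240 + √3*√(-1*(-35))) = -41186*(44240 + √3*√35) = -41186*(44240 + √105) = -1822068640 - 41186*√105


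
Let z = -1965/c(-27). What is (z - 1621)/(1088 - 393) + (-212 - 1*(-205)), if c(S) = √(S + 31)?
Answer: -14937/1390 ≈ -10.746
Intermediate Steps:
c(S) = √(31 + S)
z = -1965/2 (z = -1965/√(31 - 27) = -1965/(√4) = -1965/2 ≈ -982.50)
(z - 1621)/(1088 - 393) + (-212 - 1*(-205)) = (-1965/2 - 1621)/(1088 - 393) + (-212 - 1*(-205)) = -5207/2/695 + (-212 + 205) = -5207/2*1/695 - 7 = -5207/1390 - 7 = -14937/1390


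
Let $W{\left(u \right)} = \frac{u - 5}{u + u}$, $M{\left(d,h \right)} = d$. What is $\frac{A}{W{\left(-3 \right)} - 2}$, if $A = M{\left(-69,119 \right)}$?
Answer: $\frac{207}{2} \approx 103.5$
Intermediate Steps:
$A = -69$
$W{\left(u \right)} = \frac{-5 + u}{2 u}$
$\frac{A}{W{\left(-3 \right)} - 2} = \frac{1}{\frac{-5 - 3}{2 \left(-3\right)} - 2} \left(-69\right) = \frac{1}{\frac{1}{2} \left(- \frac{1}{3}\right) \left(-8\right) - 2} \left(-69\right) = \frac{1}{\frac{4}{3} - 2} \left(-69\right) = \frac{1}{- \frac{2}{3}} \left(-69\right) = \left(- \frac{3}{2}\right) \left(-69\right) = \frac{207}{2}$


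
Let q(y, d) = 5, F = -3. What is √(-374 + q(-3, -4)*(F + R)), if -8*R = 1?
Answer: I*√6234/4 ≈ 19.739*I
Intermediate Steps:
R = -⅛ (R = -⅛*1 = -⅛ ≈ -0.12500)
√(-374 + q(-3, -4)*(F + R)) = √(-374 + 5*(-3 - ⅛)) = √(-374 + 5*(-25/8)) = √(-374 - 125/8) = √(-3117/8) = I*√6234/4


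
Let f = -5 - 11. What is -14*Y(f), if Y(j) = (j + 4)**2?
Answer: -2016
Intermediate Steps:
f = -16
Y(j) = (4 + j)**2
-14*Y(f) = -14*(4 - 16)**2 = -14*(-12)**2 = -14*144 = -2016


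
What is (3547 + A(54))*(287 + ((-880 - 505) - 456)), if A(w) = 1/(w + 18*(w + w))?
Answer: -49608349/9 ≈ -5.5120e+6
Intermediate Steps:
A(w) = 1/(37*w) (A(w) = 1/(w + 18*(2*w)) = 1/(w + 36*w) = 1/(37*w))
(3547 + A(54))*(287 + ((-880 - 505) - 456)) = (3547 + (1/37)/54)*(287 + ((-880 - 505) - 456)) = (3547 + (1/37)*(1/54))*(287 + (-1385 - 456)) = (3547 + 1/1998)*(287 - 1841) = (7086907/1998)*(-1554) = -49608349/9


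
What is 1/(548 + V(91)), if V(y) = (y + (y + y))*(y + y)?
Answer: 1/50234 ≈ 1.9907e-5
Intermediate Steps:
V(y) = 6*y² (V(y) = (y + 2*y)*(2*y) = (3*y)*(2*y) = 6*y²)
1/(548 + V(91)) = 1/(548 + 6*91²) = 1/(548 + 6*8281) = 1/(548 + 49686) = 1/50234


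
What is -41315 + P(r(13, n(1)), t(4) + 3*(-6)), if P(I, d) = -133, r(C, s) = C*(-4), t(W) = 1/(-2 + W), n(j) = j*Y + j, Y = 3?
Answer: -41448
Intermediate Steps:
n(j) = 4*j (n(j) = j*3 + j = 3*j + j = 4*j)
r(C, s) = -4*C
-41315 + P(r(13, n(1)), t(4) + 3*(-6)) = -41315 - 133 = -41448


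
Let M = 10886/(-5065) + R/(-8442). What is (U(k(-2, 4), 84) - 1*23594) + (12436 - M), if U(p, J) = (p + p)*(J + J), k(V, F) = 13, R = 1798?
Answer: -145115385109/21379365 ≈ -6787.6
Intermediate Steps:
M = -50503241/21379365 (M = 10886/(-5065) + 1798/(-8442) = 10886*(-1/5065) + 1798*(-1/8442) = -10886/5065 - 899/4221 = -50503241/21379365 ≈ -2.3622)
U(p, J) = 4*J*p (U(p, J) = (2*p)*(2*J) = 4*J*p)
(U(k(-2, 4), 84) - 1*23594) + (12436 - M) = (4*84*13 - 1*23594) + (12436 - 1*(-50503241/21379365)) = (4368 - 23594) + (12436 + 50503241/21379365) = -19226 + 265924286381/21379365 = -145115385109/21379365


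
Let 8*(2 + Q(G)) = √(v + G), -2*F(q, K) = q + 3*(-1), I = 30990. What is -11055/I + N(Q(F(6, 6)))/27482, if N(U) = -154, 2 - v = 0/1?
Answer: -1469457/4055558 ≈ -0.36233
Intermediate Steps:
F(q, K) = 3/2 - q/2 (F(q, K) = -(q + 3*(-1))/2 = -(q - 3)/2 = -(-3 + q)/2 = 3/2 - q/2)
v = 2 (v = 2 - 0/1 = 2 - 0 = 2 - 1*0 = 2 + 0 = 2)
Q(G) = -2 + √(2 + G)/8
-11055/I + N(Q(F(6, 6)))/27482 = -11055/30990 - 154/27482 = -11055*1/30990 - 154*1/27482 = -737/2066 - 11/1963 = -1469457/4055558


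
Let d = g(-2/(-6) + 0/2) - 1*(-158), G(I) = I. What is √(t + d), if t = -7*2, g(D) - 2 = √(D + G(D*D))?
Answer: 2*√330/3 ≈ 12.111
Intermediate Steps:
g(D) = 2 + √(D + D²) (g(D) = 2 + √(D + D*D) = 2 + √(D + D²))
t = -14
d = 482/3 (d = (2 + √((-2/(-6) + 0/2)*(1 + (-2/(-6) + 0/2)))) - 1*(-158) = (2 + √((-2*(-⅙) + 0*(½))*(1 + (-2*(-⅙) + 0*(½))))) + 158 = (2 + √((⅓ + 0)*(1 + (⅓ + 0)))) + 158 = (2 + √((1 + ⅓)/3)) + 158 = (2 + √((⅓)*(4/3))) + 158 = (2 + √(4/9)) + 158 = (2 + ⅔) + 158 = 8/3 + 158 = 482/3 ≈ 160.67)
√(t + d) = √(-14 + 482/3) = √(440/3) = 2*√330/3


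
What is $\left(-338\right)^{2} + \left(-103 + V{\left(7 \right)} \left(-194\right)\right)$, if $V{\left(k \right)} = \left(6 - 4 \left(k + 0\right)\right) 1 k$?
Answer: $144017$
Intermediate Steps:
$V{\left(k \right)} = k \left(6 - 4 k\right)$ ($V{\left(k \right)} = \left(6 - 4 k\right) k = k \left(6 - 4 k\right)$)
$\left(-338\right)^{2} + \left(-103 + V{\left(7 \right)} \left(-194\right)\right) = \left(-338\right)^{2} - \left(103 - 2 \cdot 7 \left(3 - 14\right) \left(-194\right)\right) = 114244 - \left(103 - 2 \cdot 7 \left(3 - 14\right) \left(-194\right)\right) = 114244 - \left(103 - 2 \cdot 7 \left(-11\right) \left(-194\right)\right) = 114244 - -29773 = 114244 + \left(-103 + 29876\right) = 114244 + 29773 = 144017$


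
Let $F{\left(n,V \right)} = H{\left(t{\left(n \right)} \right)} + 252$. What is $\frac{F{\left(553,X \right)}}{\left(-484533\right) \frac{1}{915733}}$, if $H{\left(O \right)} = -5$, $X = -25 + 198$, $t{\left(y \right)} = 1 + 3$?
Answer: $- \frac{32312293}{69219} \approx -466.81$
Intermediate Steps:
$t{\left(y \right)} = 4$
$X = 173$
$F{\left(n,V \right)} = 247$ ($F{\left(n,V \right)} = -5 + 252 = 247$)
$\frac{F{\left(553,X \right)}}{\left(-484533\right) \frac{1}{915733}} = \frac{247}{\left(-484533\right) \frac{1}{915733}} = \frac{247}{- \frac{69219}{130819}} = 247 \left(- \frac{130819}{69219}\right) = - \frac{32312293}{69219}$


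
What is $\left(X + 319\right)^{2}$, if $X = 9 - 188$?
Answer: $19600$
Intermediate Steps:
$X = -179$
$\left(X + 319\right)^{2} = \left(-179 + 319\right)^{2} = 140^{2} = 19600$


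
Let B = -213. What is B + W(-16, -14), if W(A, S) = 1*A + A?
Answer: -245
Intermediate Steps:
W(A, S) = 2*A (W(A, S) = A + A = 2*A)
B + W(-16, -14) = -213 + 2*(-16) = -213 - 32 = -245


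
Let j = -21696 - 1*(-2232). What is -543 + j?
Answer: -20007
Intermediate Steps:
j = -19464 (j = -21696 + 2232 = -19464)
-543 + j = -543 - 19464 = -20007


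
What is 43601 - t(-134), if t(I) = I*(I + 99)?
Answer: 38911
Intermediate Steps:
t(I) = I*(99 + I)
43601 - t(-134) = 43601 - (-134)*(99 - 134) = 43601 - (-134)*(-35) = 43601 - 1*4690 = 43601 - 4690 = 38911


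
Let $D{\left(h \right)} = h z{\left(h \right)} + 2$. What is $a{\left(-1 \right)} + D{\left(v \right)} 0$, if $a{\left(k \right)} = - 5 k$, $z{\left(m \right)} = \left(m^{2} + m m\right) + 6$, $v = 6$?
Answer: $5$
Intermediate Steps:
$z{\left(m \right)} = 6 + 2 m^{2}$ ($z{\left(m \right)} = \left(m^{2} + m^{2}\right) + 6 = 2 m^{2} + 6 = 6 + 2 m^{2}$)
$D{\left(h \right)} = 2 + h \left(6 + 2 h^{2}\right)$ ($D{\left(h \right)} = h \left(6 + 2 h^{2}\right) + 2 = 2 + h \left(6 + 2 h^{2}\right)$)
$a{\left(-1 \right)} + D{\left(v \right)} 0 = \left(-5\right) \left(-1\right) + \left(2 + 2 \cdot 6 \left(3 + 6^{2}\right)\right) 0 = 5 + \left(2 + 2 \cdot 6 \left(3 + 36\right)\right) 0 = 5 + \left(2 + 2 \cdot 6 \cdot 39\right) 0 = 5 + \left(2 + 468\right) 0 = 5 + 470 \cdot 0 = 5 + 0 = 5$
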